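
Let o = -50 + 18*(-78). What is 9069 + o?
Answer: 7615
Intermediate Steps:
o = -1454 (o = -50 - 1404 = -1454)
9069 + o = 9069 - 1454 = 7615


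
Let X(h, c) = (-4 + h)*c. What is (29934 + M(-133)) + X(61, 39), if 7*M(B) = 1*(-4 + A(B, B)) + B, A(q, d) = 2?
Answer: 224964/7 ≈ 32138.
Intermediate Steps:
X(h, c) = c*(-4 + h)
M(B) = -2/7 + B/7 (M(B) = (1*(-4 + 2) + B)/7 = (1*(-2) + B)/7 = (-2 + B)/7 = -2/7 + B/7)
(29934 + M(-133)) + X(61, 39) = (29934 + (-2/7 + (⅐)*(-133))) + 39*(-4 + 61) = (29934 + (-2/7 - 19)) + 39*57 = (29934 - 135/7) + 2223 = 209403/7 + 2223 = 224964/7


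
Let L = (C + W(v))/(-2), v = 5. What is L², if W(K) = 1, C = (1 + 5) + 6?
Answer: 169/4 ≈ 42.250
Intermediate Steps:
C = 12 (C = 6 + 6 = 12)
L = -13/2 (L = (12 + 1)/(-2) = -½*13 = -13/2 ≈ -6.5000)
L² = (-13/2)² = 169/4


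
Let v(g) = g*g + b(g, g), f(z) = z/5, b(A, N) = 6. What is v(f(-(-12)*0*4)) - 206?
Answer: -200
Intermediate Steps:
f(z) = z/5 (f(z) = z*(⅕) = z/5)
v(g) = 6 + g² (v(g) = g*g + 6 = g² + 6 = 6 + g²)
v(f(-(-12)*0*4)) - 206 = (6 + ((-(-12)*0*4)/5)²) - 206 = (6 + ((-3*0*4)/5)²) - 206 = (6 + ((0*4)/5)²) - 206 = (6 + ((⅕)*0)²) - 206 = (6 + 0²) - 206 = (6 + 0) - 206 = 6 - 206 = -200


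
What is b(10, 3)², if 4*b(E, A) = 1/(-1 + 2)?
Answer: 1/16 ≈ 0.062500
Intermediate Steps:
b(E, A) = ¼ (b(E, A) = 1/(4*(-1 + 2)) = (¼)/1 = (¼)*1 = ¼)
b(10, 3)² = (¼)² = 1/16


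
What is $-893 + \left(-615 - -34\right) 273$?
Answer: $-159506$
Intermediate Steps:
$-893 + \left(-615 - -34\right) 273 = -893 + \left(-615 + 34\right) 273 = -893 - 158613 = -159506$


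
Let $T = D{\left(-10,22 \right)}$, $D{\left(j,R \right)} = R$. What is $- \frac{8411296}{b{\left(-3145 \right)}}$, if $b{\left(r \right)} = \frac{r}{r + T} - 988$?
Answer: $\frac{26268477408}{3082379} \approx 8522.1$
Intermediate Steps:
$T = 22$
$b{\left(r \right)} = -988 + \frac{r}{22 + r}$ ($b{\left(r \right)} = \frac{r}{r + 22} - 988 = \frac{r}{22 + r} - 988 = -988 + \frac{r}{22 + r}$)
$- \frac{8411296}{b{\left(-3145 \right)}} = - \frac{8411296}{\frac{1}{22 - 3145} \left(-21736 - -3104115\right)} = - \frac{8411296}{\frac{1}{-3123} \left(-21736 + 3104115\right)} = - \frac{8411296}{\left(- \frac{1}{3123}\right) 3082379} = - \frac{8411296}{- \frac{3082379}{3123}} = \left(-8411296\right) \left(- \frac{3123}{3082379}\right) = \frac{26268477408}{3082379}$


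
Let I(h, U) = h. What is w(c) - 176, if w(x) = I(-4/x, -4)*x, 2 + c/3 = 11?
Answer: -180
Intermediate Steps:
c = 27 (c = -6 + 3*11 = -6 + 33 = 27)
w(x) = -4 (w(x) = (-4/x)*x = -4)
w(c) - 176 = -4 - 176 = -180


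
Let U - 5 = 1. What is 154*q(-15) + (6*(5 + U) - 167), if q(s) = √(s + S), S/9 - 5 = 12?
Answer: -101 + 154*√138 ≈ 1708.1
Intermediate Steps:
S = 153 (S = 45 + 9*12 = 45 + 108 = 153)
U = 6 (U = 5 + 1 = 6)
q(s) = √(153 + s) (q(s) = √(s + 153) = √(153 + s))
154*q(-15) + (6*(5 + U) - 167) = 154*√(153 - 15) + (6*(5 + 6) - 167) = 154*√138 + (6*11 - 167) = 154*√138 + (66 - 167) = 154*√138 - 101 = -101 + 154*√138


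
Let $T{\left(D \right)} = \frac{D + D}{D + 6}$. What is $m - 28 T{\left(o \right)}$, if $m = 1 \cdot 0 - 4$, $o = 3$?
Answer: $- \frac{68}{3} \approx -22.667$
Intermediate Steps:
$m = -4$ ($m = 0 - 4 = -4$)
$T{\left(D \right)} = \frac{2 D}{6 + D}$
$m - 28 T{\left(o \right)} = -4 - 28 \cdot 2 \cdot 3 \frac{1}{6 + 3} = -4 - 28 \cdot 2 \cdot 3 \cdot \frac{1}{9} = -4 - \frac{56}{3} = - \frac{68}{3}$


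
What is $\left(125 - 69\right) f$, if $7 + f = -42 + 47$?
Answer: $-112$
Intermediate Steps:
$f = -2$ ($f = -7 + \left(-42 + 47\right) = -7 + 5 = -2$)
$\left(125 - 69\right) f = \left(125 - 69\right) \left(-2\right) = 56 \left(-2\right) = -112$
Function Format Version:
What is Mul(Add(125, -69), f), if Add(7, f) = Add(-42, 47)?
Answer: -112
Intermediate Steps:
f = -2 (f = Add(-7, Add(-42, 47)) = Add(-7, 5) = -2)
Mul(Add(125, -69), f) = Mul(Add(125, -69), -2) = Mul(56, -2) = -112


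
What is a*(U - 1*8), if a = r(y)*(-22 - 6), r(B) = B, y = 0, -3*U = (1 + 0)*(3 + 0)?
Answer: 0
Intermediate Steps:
U = -1 (U = -(1 + 0)*(3 + 0)/3 = -3/3 = -⅓*3 = -1)
a = 0 (a = 0*(-22 - 6) = 0*(-28) = 0)
a*(U - 1*8) = 0*(-1 - 1*8) = 0*(-1 - 8) = 0*(-9) = 0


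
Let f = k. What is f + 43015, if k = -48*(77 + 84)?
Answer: 35287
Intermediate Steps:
k = -7728 (k = -48*161 = -7728)
f = -7728
f + 43015 = -7728 + 43015 = 35287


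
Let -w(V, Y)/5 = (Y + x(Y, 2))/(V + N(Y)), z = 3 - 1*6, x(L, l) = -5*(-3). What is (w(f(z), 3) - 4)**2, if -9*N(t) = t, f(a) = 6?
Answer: 114244/289 ≈ 395.31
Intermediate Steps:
x(L, l) = 15
z = -3 (z = 3 - 6 = -3)
N(t) = -t/9
w(V, Y) = -5*(15 + Y)/(V - Y/9) (w(V, Y) = -5*(Y + 15)/(V - Y/9) = -5*(15 + Y)/(V - Y/9))
(w(f(z), 3) - 4)**2 = (45*(-15 - 1*3)/(-1*3 + 9*6) - 4)**2 = (45*(-15 - 3)/(-3 + 54) - 4)**2 = (45*(-18)/51 - 4)**2 = (45*(1/51)*(-18) - 4)**2 = (-270/17 - 4)**2 = (-338/17)**2 = 114244/289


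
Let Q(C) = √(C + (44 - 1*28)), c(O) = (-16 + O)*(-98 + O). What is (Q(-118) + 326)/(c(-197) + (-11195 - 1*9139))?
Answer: 326/42501 + I*√102/42501 ≈ 0.0076704 + 0.00023763*I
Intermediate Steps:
c(O) = (-98 + O)*(-16 + O)
Q(C) = √(16 + C) (Q(C) = √(C + (44 - 28)) = √(C + 16) = √(16 + C))
(Q(-118) + 326)/(c(-197) + (-11195 - 1*9139)) = (√(16 - 118) + 326)/((1568 + (-197)² - 114*(-197)) + (-11195 - 1*9139)) = (√(-102) + 326)/((1568 + 38809 + 22458) + (-11195 - 9139)) = (I*√102 + 326)/(62835 - 20334) = (326 + I*√102)/42501 = (326 + I*√102)*(1/42501) = 326/42501 + I*√102/42501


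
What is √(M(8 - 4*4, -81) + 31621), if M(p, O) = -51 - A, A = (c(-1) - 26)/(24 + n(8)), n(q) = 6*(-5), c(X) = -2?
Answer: 2*√71022/3 ≈ 177.67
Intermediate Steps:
n(q) = -30
A = 14/3 (A = (-2 - 26)/(24 - 30) = -28/(-6) = -28*(-⅙) = 14/3 ≈ 4.6667)
M(p, O) = -167/3 (M(p, O) = -51 - 1*14/3 = -51 - 14/3 = -167/3)
√(M(8 - 4*4, -81) + 31621) = √(-167/3 + 31621) = √(94696/3) = 2*√71022/3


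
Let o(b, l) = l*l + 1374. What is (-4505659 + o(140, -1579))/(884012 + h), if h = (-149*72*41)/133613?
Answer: -67175405493/29528763877 ≈ -2.2749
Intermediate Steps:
o(b, l) = 1374 + l² (o(b, l) = l² + 1374 = 1374 + l²)
h = -439848/133613 (h = -10728*41*(1/133613) = -439848*1/133613 = -439848/133613 ≈ -3.2920)
(-4505659 + o(140, -1579))/(884012 + h) = (-4505659 + (1374 + (-1579)²))/(884012 - 439848/133613) = (-4505659 + (1374 + 2493241))/(118115055508/133613) = (-4505659 + 2494615)*(133613/118115055508) = -2011044*133613/118115055508 = -67175405493/29528763877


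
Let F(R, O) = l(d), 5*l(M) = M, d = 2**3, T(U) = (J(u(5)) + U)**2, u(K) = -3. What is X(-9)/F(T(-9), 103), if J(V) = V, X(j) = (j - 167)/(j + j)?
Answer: 55/9 ≈ 6.1111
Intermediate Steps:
X(j) = (-167 + j)/(2*j) (X(j) = (-167 + j)/((2*j)) = (-167 + j)*(1/(2*j)) = (-167 + j)/(2*j))
T(U) = (-3 + U)**2
d = 8
l(M) = M/5
F(R, O) = 8/5 (F(R, O) = (1/5)*8 = 8/5)
X(-9)/F(T(-9), 103) = ((1/2)*(-167 - 9)/(-9))/(8/5) = ((1/2)*(-1/9)*(-176))*(5/8) = (88/9)*(5/8) = 55/9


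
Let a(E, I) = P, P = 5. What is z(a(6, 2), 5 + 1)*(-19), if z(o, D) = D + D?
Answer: -228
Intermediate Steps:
a(E, I) = 5
z(o, D) = 2*D
z(a(6, 2), 5 + 1)*(-19) = (2*(5 + 1))*(-19) = (2*6)*(-19) = 12*(-19) = -228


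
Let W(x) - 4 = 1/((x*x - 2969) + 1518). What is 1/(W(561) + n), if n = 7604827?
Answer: 313270/2382365407371 ≈ 1.3150e-7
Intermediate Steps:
W(x) = 4 + 1/(-1451 + x²) (W(x) = 4 + 1/((x*x - 2969) + 1518) = 4 + 1/((x² - 2969) + 1518) = 4 + 1/((-2969 + x²) + 1518) = 4 + 1/(-1451 + x²))
1/(W(561) + n) = 1/((-5803 + 4*561²)/(-1451 + 561²) + 7604827) = 1/((-5803 + 4*314721)/(-1451 + 314721) + 7604827) = 1/((-5803 + 1258884)/313270 + 7604827) = 1/((1/313270)*1253081 + 7604827) = 1/(1253081/313270 + 7604827) = 1/(2382365407371/313270) = 313270/2382365407371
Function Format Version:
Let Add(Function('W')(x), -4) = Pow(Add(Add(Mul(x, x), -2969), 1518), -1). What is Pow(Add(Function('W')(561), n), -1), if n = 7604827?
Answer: Rational(313270, 2382365407371) ≈ 1.3150e-7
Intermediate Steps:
Function('W')(x) = Add(4, Pow(Add(-1451, Pow(x, 2)), -1)) (Function('W')(x) = Add(4, Pow(Add(Add(Mul(x, x), -2969), 1518), -1)) = Add(4, Pow(Add(Add(Pow(x, 2), -2969), 1518), -1)) = Add(4, Pow(Add(Add(-2969, Pow(x, 2)), 1518), -1)) = Add(4, Pow(Add(-1451, Pow(x, 2)), -1)))
Pow(Add(Function('W')(561), n), -1) = Pow(Add(Mul(Pow(Add(-1451, Pow(561, 2)), -1), Add(-5803, Mul(4, Pow(561, 2)))), 7604827), -1) = Pow(Add(Mul(Pow(Add(-1451, 314721), -1), Add(-5803, Mul(4, 314721))), 7604827), -1) = Pow(Add(Mul(Pow(313270, -1), Add(-5803, 1258884)), 7604827), -1) = Pow(Add(Mul(Rational(1, 313270), 1253081), 7604827), -1) = Pow(Add(Rational(1253081, 313270), 7604827), -1) = Pow(Rational(2382365407371, 313270), -1) = Rational(313270, 2382365407371)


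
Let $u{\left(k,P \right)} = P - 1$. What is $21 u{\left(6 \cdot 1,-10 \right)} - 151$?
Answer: $-382$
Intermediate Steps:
$u{\left(k,P \right)} = -1 + P$ ($u{\left(k,P \right)} = P - 1 = -1 + P$)
$21 u{\left(6 \cdot 1,-10 \right)} - 151 = 21 \left(-1 - 10\right) - 151 = 21 \left(-11\right) - 151 = -231 - 151 = -382$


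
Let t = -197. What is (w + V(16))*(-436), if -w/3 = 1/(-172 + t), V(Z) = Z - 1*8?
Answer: -429460/123 ≈ -3491.5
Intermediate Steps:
V(Z) = -8 + Z (V(Z) = Z - 8 = -8 + Z)
w = 1/123 (w = -3/(-172 - 197) = -3/(-369) = -3*(-1/369) = 1/123 ≈ 0.0081301)
(w + V(16))*(-436) = (1/123 + (-8 + 16))*(-436) = (1/123 + 8)*(-436) = (985/123)*(-436) = -429460/123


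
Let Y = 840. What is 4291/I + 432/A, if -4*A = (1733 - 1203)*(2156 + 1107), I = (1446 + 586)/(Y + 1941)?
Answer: 10318638011697/1757060240 ≈ 5872.7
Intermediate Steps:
I = 2032/2781 (I = (1446 + 586)/(840 + 1941) = 2032/2781 ≈ 0.73067)
A = -864695/2 (A = -(1733 - 1203)*(2156 + 1107)/4 = -265*3263/2 = -¼*1729390 = -864695/2 ≈ -4.3235e+5)
4291/I + 432/A = 4291/(2032/2781) + 432/(-864695/2) = 4291*(2781/2032) + 432*(-2/864695) = 11933271/2032 - 864/864695 = 10318638011697/1757060240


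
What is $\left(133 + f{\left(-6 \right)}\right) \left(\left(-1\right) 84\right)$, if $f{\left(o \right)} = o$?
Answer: $-10668$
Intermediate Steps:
$\left(133 + f{\left(-6 \right)}\right) \left(\left(-1\right) 84\right) = \left(133 - 6\right) \left(\left(-1\right) 84\right) = 127 \left(-84\right) = -10668$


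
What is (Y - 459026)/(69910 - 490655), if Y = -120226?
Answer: 579252/420745 ≈ 1.3767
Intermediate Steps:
(Y - 459026)/(69910 - 490655) = (-120226 - 459026)/(69910 - 490655) = -579252/(-420745) = -579252*(-1/420745) = 579252/420745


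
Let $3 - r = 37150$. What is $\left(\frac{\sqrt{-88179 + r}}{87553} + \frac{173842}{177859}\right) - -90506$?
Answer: $\frac{16097480496}{177859} + \frac{i \sqrt{125326}}{87553} \approx 90507.0 + 0.0040434 i$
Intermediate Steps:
$r = -37147$ ($r = 3 - 37150 = -37147$)
$\left(\frac{\sqrt{-88179 + r}}{87553} + \frac{173842}{177859}\right) - -90506 = \left(\frac{\sqrt{-88179 - 37147}}{87553} + \frac{173842}{177859}\right) - -90506 = \left(\sqrt{-125326} \cdot \frac{1}{87553} + 173842 \cdot \frac{1}{177859}\right) + 90506 = \left(i \sqrt{125326} \cdot \frac{1}{87553} + \frac{173842}{177859}\right) + 90506 = \left(\frac{i \sqrt{125326}}{87553} + \frac{173842}{177859}\right) + 90506 = \left(\frac{173842}{177859} + \frac{i \sqrt{125326}}{87553}\right) + 90506 = \frac{16097480496}{177859} + \frac{i \sqrt{125326}}{87553}$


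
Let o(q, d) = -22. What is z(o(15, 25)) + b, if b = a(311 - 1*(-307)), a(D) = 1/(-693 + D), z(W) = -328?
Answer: -24601/75 ≈ -328.01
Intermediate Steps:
b = -1/75 (b = 1/(-693 + (311 - 1*(-307))) = 1/(-693 + (311 + 307)) = 1/(-693 + 618) = 1/(-75) = -1/75 ≈ -0.013333)
z(o(15, 25)) + b = -328 - 1/75 = -24601/75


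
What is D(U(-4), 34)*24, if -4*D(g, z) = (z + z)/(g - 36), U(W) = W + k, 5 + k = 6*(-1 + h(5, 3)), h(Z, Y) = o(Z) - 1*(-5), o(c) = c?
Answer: -136/3 ≈ -45.333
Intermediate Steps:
h(Z, Y) = 5 + Z (h(Z, Y) = Z - 1*(-5) = Z + 5 = 5 + Z)
k = 49 (k = -5 + 6*(-1 + (5 + 5)) = -5 + 6*(-1 + 10) = -5 + 6*9 = -5 + 54 = 49)
U(W) = 49 + W (U(W) = W + 49 = 49 + W)
D(g, z) = -z/(2*(-36 + g)) (D(g, z) = -(z + z)/(4*(g - 36)) = -2*z/(4*(-36 + g)) = -z/(2*(-36 + g)))
D(U(-4), 34)*24 = -1*34/(-72 + 2*(49 - 4))*24 = -1*34/(-72 + 2*45)*24 = -1*34/(-72 + 90)*24 = -1*34/18*24 = -1*34*1/18*24 = -17/9*24 = -136/3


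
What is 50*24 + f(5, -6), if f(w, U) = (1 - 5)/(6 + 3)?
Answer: 10796/9 ≈ 1199.6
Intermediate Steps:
f(w, U) = -4/9
50*24 + f(5, -6) = 50*24 - 4/9 = 1200 - 4/9 = 10796/9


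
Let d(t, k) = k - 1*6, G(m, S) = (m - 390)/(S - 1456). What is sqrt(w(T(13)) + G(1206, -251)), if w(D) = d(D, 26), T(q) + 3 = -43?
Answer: 2*sqrt(1580113)/569 ≈ 4.4184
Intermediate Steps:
G(m, S) = (-390 + m)/(-1456 + S)
T(q) = -46 (T(q) = -3 - 43 = -46)
d(t, k) = -6 + k (d(t, k) = k - 6 = -6 + k)
w(D) = 20 (w(D) = -6 + 26 = 20)
sqrt(w(T(13)) + G(1206, -251)) = sqrt(20 + (-390 + 1206)/(-1456 - 251)) = sqrt(20 + 816/(-1707)) = sqrt(20 - 1/1707*816) = sqrt(20 - 272/569) = sqrt(11108/569) = 2*sqrt(1580113)/569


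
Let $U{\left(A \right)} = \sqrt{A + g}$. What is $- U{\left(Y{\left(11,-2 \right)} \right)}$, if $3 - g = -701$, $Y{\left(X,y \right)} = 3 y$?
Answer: $- \sqrt{698} \approx -26.42$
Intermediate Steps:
$g = 704$ ($g = 3 - -701 = 3 + 701 = 704$)
$U{\left(A \right)} = \sqrt{704 + A}$ ($U{\left(A \right)} = \sqrt{A + 704} = \sqrt{704 + A}$)
$- U{\left(Y{\left(11,-2 \right)} \right)} = - \sqrt{704 + 3 \left(-2\right)} = - \sqrt{704 - 6} = - \sqrt{698}$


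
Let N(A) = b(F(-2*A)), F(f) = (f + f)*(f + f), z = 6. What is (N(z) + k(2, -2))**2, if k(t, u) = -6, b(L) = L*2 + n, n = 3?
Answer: 1320201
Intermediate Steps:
F(f) = 4*f**2 (F(f) = (2*f)*(2*f) = 4*f**2)
b(L) = 3 + 2*L (b(L) = L*2 + 3 = 2*L + 3 = 3 + 2*L)
N(A) = 3 + 32*A**2 (N(A) = 3 + 2*(4*(-2*A)**2) = 3 + 2*(4*(4*A**2)) = 3 + 2*(16*A**2) = 3 + 32*A**2)
(N(z) + k(2, -2))**2 = ((3 + 32*6**2) - 6)**2 = ((3 + 32*36) - 6)**2 = ((3 + 1152) - 6)**2 = (1155 - 6)**2 = 1149**2 = 1320201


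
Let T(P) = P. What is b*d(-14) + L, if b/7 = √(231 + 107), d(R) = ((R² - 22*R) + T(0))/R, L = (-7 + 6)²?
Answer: 1 - 3276*√2 ≈ -4632.0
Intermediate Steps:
L = 1 (L = (-1)² = 1)
d(R) = (R² - 22*R)/R (d(R) = ((R² - 22*R) + 0)/R = (R² - 22*R)/R)
b = 91*√2 (b = 7*√(231 + 107) = 7*√338 = 7*(13*√2) = 91*√2 ≈ 128.69)
b*d(-14) + L = (91*√2)*(-22 - 14) + 1 = (91*√2)*(-36) + 1 = -3276*√2 + 1 = 1 - 3276*√2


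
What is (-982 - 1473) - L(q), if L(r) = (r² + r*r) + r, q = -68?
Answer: -11635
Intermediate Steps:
L(r) = r + 2*r² (L(r) = (r² + r²) + r = 2*r² + r = r + 2*r²)
(-982 - 1473) - L(q) = (-982 - 1473) - (-68)*(1 + 2*(-68)) = -2455 - (-68)*(1 - 136) = -2455 - (-68)*(-135) = -2455 - 1*9180 = -2455 - 9180 = -11635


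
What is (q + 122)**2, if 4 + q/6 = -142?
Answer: 568516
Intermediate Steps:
q = -876 (q = -24 + 6*(-142) = -24 - 852 = -876)
(q + 122)**2 = (-876 + 122)**2 = (-754)**2 = 568516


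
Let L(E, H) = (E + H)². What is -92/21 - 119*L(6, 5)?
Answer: -302471/21 ≈ -14403.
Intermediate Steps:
-92/21 - 119*L(6, 5) = -92/21 - 119*(6 + 5)² = -92*1/21 - 119*11² = -92/21 - 119*121 = -92/21 - 14399 = -302471/21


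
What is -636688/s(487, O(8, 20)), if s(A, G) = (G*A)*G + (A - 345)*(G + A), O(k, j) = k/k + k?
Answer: -636688/109879 ≈ -5.7944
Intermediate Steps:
O(k, j) = 1 + k
s(A, G) = A*G² + (-345 + A)*(A + G) (s(A, G) = (A*G)*G + (-345 + A)*(A + G) = A*G² + (-345 + A)*(A + G))
-636688/s(487, O(8, 20)) = -636688/(487² - 345*487 - 345*(1 + 8) + 487*(1 + 8) + 487*(1 + 8)²) = -636688/(237169 - 168015 - 345*9 + 487*9 + 487*9²) = -636688/(237169 - 168015 - 3105 + 4383 + 487*81) = -636688/(237169 - 168015 - 3105 + 4383 + 39447) = -636688/109879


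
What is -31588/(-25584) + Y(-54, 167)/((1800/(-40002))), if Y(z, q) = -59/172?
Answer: 243614249/27502800 ≈ 8.8578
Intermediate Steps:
Y(z, q) = -59/172 (Y(z, q) = -59*1/172 = -59/172)
-31588/(-25584) + Y(-54, 167)/((1800/(-40002))) = -31588/(-25584) - 59/(172*(1800/(-40002))) = -31588*(-1/25584) - 59/(172*(1800*(-1/40002))) = 7897/6396 - 59/(172*(-300/6667)) = 7897/6396 - 59/172*(-6667/300) = 7897/6396 + 393353/51600 = 243614249/27502800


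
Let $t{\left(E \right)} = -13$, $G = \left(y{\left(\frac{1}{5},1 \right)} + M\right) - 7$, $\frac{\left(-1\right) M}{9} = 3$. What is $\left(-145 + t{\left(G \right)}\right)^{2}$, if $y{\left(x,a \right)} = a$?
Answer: $24964$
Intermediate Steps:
$M = -27$ ($M = \left(-9\right) 3 = -27$)
$G = -33$ ($G = \left(1 - 27\right) - 7 = -26 - 7 = -33$)
$\left(-145 + t{\left(G \right)}\right)^{2} = \left(-145 - 13\right)^{2} = \left(-158\right)^{2} = 24964$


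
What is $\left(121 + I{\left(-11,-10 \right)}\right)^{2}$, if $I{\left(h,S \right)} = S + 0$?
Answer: $12321$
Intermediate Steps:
$I{\left(h,S \right)} = S$
$\left(121 + I{\left(-11,-10 \right)}\right)^{2} = \left(121 - 10\right)^{2} = 111^{2} = 12321$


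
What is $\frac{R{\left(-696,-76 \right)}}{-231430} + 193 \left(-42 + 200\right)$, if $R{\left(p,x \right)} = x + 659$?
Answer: $\frac{7057225837}{231430} \approx 30494.0$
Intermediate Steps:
$R{\left(p,x \right)} = 659 + x$
$\frac{R{\left(-696,-76 \right)}}{-231430} + 193 \left(-42 + 200\right) = \frac{659 - 76}{-231430} + 193 \left(-42 + 200\right) = 583 \left(- \frac{1}{231430}\right) + 193 \cdot 158 = - \frac{583}{231430} + 30494 = \frac{7057225837}{231430}$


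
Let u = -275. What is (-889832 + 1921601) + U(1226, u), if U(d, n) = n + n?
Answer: 1031219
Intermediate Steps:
U(d, n) = 2*n
(-889832 + 1921601) + U(1226, u) = (-889832 + 1921601) + 2*(-275) = 1031769 - 550 = 1031219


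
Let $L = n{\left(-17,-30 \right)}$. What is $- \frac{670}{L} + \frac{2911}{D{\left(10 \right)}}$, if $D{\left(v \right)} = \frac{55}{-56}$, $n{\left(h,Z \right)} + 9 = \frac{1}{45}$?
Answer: $- \frac{32100107}{11110} \approx -2889.3$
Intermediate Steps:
$n{\left(h,Z \right)} = - \frac{404}{45}$ ($n{\left(h,Z \right)} = -9 + \frac{1}{45} = - \frac{404}{45}$)
$L = - \frac{404}{45} \approx -8.9778$
$D{\left(v \right)} = - \frac{55}{56}$ ($D{\left(v \right)} = 55 \left(- \frac{1}{56}\right) = - \frac{55}{56}$)
$- \frac{670}{L} + \frac{2911}{D{\left(10 \right)}} = - \frac{670}{- \frac{404}{45}} + \frac{2911}{- \frac{55}{56}} = \left(-670\right) \left(- \frac{45}{404}\right) + 2911 \left(- \frac{56}{55}\right) = \frac{15075}{202} - \frac{163016}{55} = - \frac{32100107}{11110}$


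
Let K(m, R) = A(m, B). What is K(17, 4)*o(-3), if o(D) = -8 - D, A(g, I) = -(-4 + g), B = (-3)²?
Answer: 65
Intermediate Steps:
B = 9
A(g, I) = 4 - g
K(m, R) = 4 - m
K(17, 4)*o(-3) = (4 - 1*17)*(-8 - 1*(-3)) = (4 - 17)*(-8 + 3) = -13*(-5) = 65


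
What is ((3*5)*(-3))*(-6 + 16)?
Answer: -450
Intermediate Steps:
((3*5)*(-3))*(-6 + 16) = (15*(-3))*10 = -45*10 = -450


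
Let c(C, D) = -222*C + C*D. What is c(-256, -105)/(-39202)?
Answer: -41856/19601 ≈ -2.1354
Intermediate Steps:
c(-256, -105)/(-39202) = -256*(-222 - 105)/(-39202) = -256*(-327)*(-1/39202) = 83712*(-1/39202) = -41856/19601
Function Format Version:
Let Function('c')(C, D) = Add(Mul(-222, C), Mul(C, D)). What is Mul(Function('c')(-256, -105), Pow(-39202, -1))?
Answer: Rational(-41856, 19601) ≈ -2.1354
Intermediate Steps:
Mul(Function('c')(-256, -105), Pow(-39202, -1)) = Mul(Mul(-256, Add(-222, -105)), Pow(-39202, -1)) = Mul(Mul(-256, -327), Rational(-1, 39202)) = Mul(83712, Rational(-1, 39202)) = Rational(-41856, 19601)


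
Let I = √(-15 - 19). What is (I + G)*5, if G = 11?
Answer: 55 + 5*I*√34 ≈ 55.0 + 29.155*I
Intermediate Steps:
I = I*√34 (I = √(-34) = I*√34 ≈ 5.8309*I)
(I + G)*5 = (I*√34 + 11)*5 = (11 + I*√34)*5 = 55 + 5*I*√34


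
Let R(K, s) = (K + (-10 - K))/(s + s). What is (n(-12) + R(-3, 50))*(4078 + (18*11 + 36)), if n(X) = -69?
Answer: -1489796/5 ≈ -2.9796e+5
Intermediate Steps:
R(K, s) = -5/s (R(K, s) = -10*1/(2*s) = -5/s)
(n(-12) + R(-3, 50))*(4078 + (18*11 + 36)) = (-69 - 5/50)*(4078 + (18*11 + 36)) = (-69 - 5*1/50)*(4078 + (198 + 36)) = (-69 - 1/10)*(4078 + 234) = -691/10*4312 = -1489796/5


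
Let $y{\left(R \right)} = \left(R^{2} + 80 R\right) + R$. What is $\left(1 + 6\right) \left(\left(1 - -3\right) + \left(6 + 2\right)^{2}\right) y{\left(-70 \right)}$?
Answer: $-366520$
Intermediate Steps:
$y{\left(R \right)} = R^{2} + 81 R$
$\left(1 + 6\right) \left(\left(1 - -3\right) + \left(6 + 2\right)^{2}\right) y{\left(-70 \right)} = \left(1 + 6\right) \left(\left(1 - -3\right) + \left(6 + 2\right)^{2}\right) \left(- 70 \left(81 - 70\right)\right) = 7 \left(\left(1 + 3\right) + 8^{2}\right) \left(\left(-70\right) 11\right) = 7 \left(4 + 64\right) \left(-770\right) = 7 \cdot 68 \left(-770\right) = 476 \left(-770\right) = -366520$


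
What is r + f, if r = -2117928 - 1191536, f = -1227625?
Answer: -4537089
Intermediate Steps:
r = -3309464
r + f = -3309464 - 1227625 = -4537089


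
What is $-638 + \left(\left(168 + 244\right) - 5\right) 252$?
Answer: $101926$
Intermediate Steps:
$-638 + \left(\left(168 + 244\right) - 5\right) 252 = -638 + \left(412 - 5\right) 252 = -638 + 407 \cdot 252 = -638 + 102564 = 101926$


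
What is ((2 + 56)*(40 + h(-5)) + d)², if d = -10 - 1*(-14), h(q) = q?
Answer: 4137156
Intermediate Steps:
d = 4 (d = -10 + 14 = 4)
((2 + 56)*(40 + h(-5)) + d)² = ((2 + 56)*(40 - 5) + 4)² = (58*35 + 4)² = (2030 + 4)² = 2034² = 4137156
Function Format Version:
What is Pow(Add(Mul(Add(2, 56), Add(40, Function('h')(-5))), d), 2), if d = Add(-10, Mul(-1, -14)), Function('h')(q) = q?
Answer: 4137156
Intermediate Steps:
d = 4 (d = Add(-10, 14) = 4)
Pow(Add(Mul(Add(2, 56), Add(40, Function('h')(-5))), d), 2) = Pow(Add(Mul(Add(2, 56), Add(40, -5)), 4), 2) = Pow(Add(Mul(58, 35), 4), 2) = Pow(Add(2030, 4), 2) = Pow(2034, 2) = 4137156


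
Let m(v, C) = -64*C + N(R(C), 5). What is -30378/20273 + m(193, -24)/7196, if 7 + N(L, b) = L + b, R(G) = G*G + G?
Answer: -12593615/10420322 ≈ -1.2086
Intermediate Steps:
R(G) = G + G**2 (R(G) = G**2 + G = G + G**2)
N(L, b) = -7 + L + b (N(L, b) = -7 + (L + b) = -7 + L + b)
m(v, C) = -2 - 64*C + C*(1 + C) (m(v, C) = -64*C + (-7 + C*(1 + C) + 5) = -64*C + (-2 + C*(1 + C)) = -2 - 64*C + C*(1 + C))
-30378/20273 + m(193, -24)/7196 = -30378/20273 + (-2 + (-24)**2 - 63*(-24))/7196 = -30378*1/20273 + (-2 + 576 + 1512)*(1/7196) = -30378/20273 + 2086*(1/7196) = -30378/20273 + 149/514 = -12593615/10420322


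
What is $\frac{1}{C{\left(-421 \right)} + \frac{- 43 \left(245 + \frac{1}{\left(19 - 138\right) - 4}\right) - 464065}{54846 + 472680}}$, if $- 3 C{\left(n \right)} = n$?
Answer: $\frac{64885698}{9047250529} \approx 0.0071719$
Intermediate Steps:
$C{\left(n \right)} = - \frac{n}{3}$
$\frac{1}{C{\left(-421 \right)} + \frac{- 43 \left(245 + \frac{1}{\left(19 - 138\right) - 4}\right) - 464065}{54846 + 472680}} = \frac{1}{\left(- \frac{1}{3}\right) \left(-421\right) + \frac{- 43 \left(245 + \frac{1}{\left(19 - 138\right) - 4}\right) - 464065}{54846 + 472680}} = \frac{1}{\frac{421}{3} + \frac{- 43 \left(245 + \frac{1}{-119 - 4}\right) - 464065}{527526}} = \frac{1}{\frac{421}{3} + \left(- 43 \left(245 + \frac{1}{-123}\right) - 464065\right) \frac{1}{527526}} = \frac{1}{\frac{421}{3} + \left(- 43 \left(245 - \frac{1}{123}\right) - 464065\right) \frac{1}{527526}} = \frac{1}{\frac{421}{3} + \left(\left(-43\right) \frac{30134}{123} - 464065\right) \frac{1}{527526}} = \frac{1}{\frac{421}{3} + \left(- \frac{1295762}{123} - 464065\right) \frac{1}{527526}} = \frac{1}{\frac{421}{3} - \frac{58375757}{64885698}} = \frac{1}{\frac{9047250529}{64885698}} = \frac{64885698}{9047250529}$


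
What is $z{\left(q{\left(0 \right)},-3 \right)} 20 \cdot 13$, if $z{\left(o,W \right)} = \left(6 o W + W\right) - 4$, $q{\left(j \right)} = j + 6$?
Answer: $-29900$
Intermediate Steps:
$q{\left(j \right)} = 6 + j$
$z{\left(o,W \right)} = -4 + W + 6 W o$ ($z{\left(o,W \right)} = \left(6 W o + W\right) - 4 = \left(W + 6 W o\right) - 4 = -4 + W + 6 W o$)
$z{\left(q{\left(0 \right)},-3 \right)} 20 \cdot 13 = \left(-4 - 3 + 6 \left(-3\right) \left(6 + 0\right)\right) 20 \cdot 13 = \left(-4 - 3 + 6 \left(-3\right) 6\right) 20 \cdot 13 = \left(-4 - 3 - 108\right) 20 \cdot 13 = \left(-115\right) 20 \cdot 13 = \left(-2300\right) 13 = -29900$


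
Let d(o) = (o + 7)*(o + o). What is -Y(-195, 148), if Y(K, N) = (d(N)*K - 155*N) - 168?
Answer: 8969708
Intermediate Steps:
d(o) = 2*o*(7 + o) (d(o) = (7 + o)*(2*o) = 2*o*(7 + o))
Y(K, N) = -168 - 155*N + 2*K*N*(7 + N) (Y(K, N) = ((2*N*(7 + N))*K - 155*N) - 168 = (2*K*N*(7 + N) - 155*N) - 168 = (-155*N + 2*K*N*(7 + N)) - 168 = -168 - 155*N + 2*K*N*(7 + N))
-Y(-195, 148) = -(-168 - 155*148 + 2*(-195)*148*(7 + 148)) = -(-168 - 22940 + 2*(-195)*148*155) = -(-168 - 22940 - 8946600) = -1*(-8969708) = 8969708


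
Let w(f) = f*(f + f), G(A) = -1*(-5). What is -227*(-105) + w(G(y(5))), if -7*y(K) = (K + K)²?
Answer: 23885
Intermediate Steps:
y(K) = -4*K²/7 (y(K) = -(K + K)²/7 = -4*K²/7)
G(A) = 5
w(f) = 2*f² (w(f) = f*(2*f) = 2*f²)
-227*(-105) + w(G(y(5))) = -227*(-105) + 2*5² = 23835 + 2*25 = 23835 + 50 = 23885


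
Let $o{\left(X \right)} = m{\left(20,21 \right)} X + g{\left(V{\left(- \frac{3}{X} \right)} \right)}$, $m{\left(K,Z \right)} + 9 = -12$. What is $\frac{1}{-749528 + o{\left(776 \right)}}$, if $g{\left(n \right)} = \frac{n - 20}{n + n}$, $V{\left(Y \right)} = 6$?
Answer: $- \frac{6}{4594951} \approx -1.3058 \cdot 10^{-6}$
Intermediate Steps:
$m{\left(K,Z \right)} = -21$ ($m{\left(K,Z \right)} = -9 - 12 = -21$)
$g{\left(n \right)} = \frac{-20 + n}{2 n}$
$o{\left(X \right)} = - \frac{7}{6} - 21 X$ ($o{\left(X \right)} = - 21 X + \frac{-20 + 6}{2 \cdot 6} = - 21 X + \frac{1}{2} \cdot \frac{1}{6} \left(-14\right) = - 21 X - \frac{7}{6} = - \frac{7}{6} - 21 X$)
$\frac{1}{-749528 + o{\left(776 \right)}} = \frac{1}{-749528 - \frac{97783}{6}} = \frac{1}{- \frac{4594951}{6}} = - \frac{6}{4594951}$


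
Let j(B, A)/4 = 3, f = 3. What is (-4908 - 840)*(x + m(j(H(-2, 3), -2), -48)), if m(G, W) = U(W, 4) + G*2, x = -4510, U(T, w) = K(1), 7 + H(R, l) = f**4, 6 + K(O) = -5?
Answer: 25848756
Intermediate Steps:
K(O) = -11 (K(O) = -6 - 5 = -11)
H(R, l) = 74 (H(R, l) = -7 + 3**4 = -7 + 81 = 74)
U(T, w) = -11
j(B, A) = 12 (j(B, A) = 4*3 = 12)
m(G, W) = -11 + 2*G (m(G, W) = -11 + G*2 = -11 + 2*G)
(-4908 - 840)*(x + m(j(H(-2, 3), -2), -48)) = (-4908 - 840)*(-4510 + (-11 + 2*12)) = -5748*(-4510 + (-11 + 24)) = -5748*(-4510 + 13) = -5748*(-4497) = 25848756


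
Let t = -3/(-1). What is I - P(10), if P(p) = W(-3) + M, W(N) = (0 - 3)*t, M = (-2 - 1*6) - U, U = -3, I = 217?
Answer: 231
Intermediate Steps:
M = -5 (M = (-2 - 1*6) - 1*(-3) = (-2 - 6) + 3 = -8 + 3 = -5)
t = 3 (t = -3*(-1) = 3)
W(N) = -9 (W(N) = (0 - 3)*3 = -3*3 = -9)
P(p) = -14 (P(p) = -9 - 5 = -14)
I - P(10) = 217 - 1*(-14) = 217 + 14 = 231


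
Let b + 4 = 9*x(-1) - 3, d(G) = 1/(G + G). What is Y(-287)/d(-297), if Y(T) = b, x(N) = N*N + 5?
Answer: -27918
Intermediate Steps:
d(G) = 1/(2*G)
x(N) = 5 + N² (x(N) = N² + 5 = 5 + N²)
b = 47 (b = -4 + (9*(5 + (-1)²) - 3) = -4 + (9*(5 + 1) - 3) = -4 + (9*6 - 3) = -4 + (54 - 3) = -4 + 51 = 47)
Y(T) = 47
Y(-287)/d(-297) = 47/(((½)/(-297))) = 47/(((½)*(-1/297))) = 47/(-1/594) = 47*(-594) = -27918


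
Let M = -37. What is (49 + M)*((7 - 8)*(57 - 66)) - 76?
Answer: 32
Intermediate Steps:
(49 + M)*((7 - 8)*(57 - 66)) - 76 = (49 - 37)*((7 - 8)*(57 - 66)) - 76 = 12*(-1*(-9)) - 76 = 12*9 - 76 = 108 - 76 = 32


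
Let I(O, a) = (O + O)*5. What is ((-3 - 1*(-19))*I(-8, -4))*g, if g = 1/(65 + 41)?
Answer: -640/53 ≈ -12.075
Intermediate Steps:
g = 1/106 ≈ 0.0094340
I(O, a) = 10*O (I(O, a) = (2*O)*5 = 10*O)
((-3 - 1*(-19))*I(-8, -4))*g = ((-3 - 1*(-19))*(10*(-8)))*(1/106) = ((-3 + 19)*(-80))*(1/106) = (16*(-80))*(1/106) = -1280*1/106 = -640/53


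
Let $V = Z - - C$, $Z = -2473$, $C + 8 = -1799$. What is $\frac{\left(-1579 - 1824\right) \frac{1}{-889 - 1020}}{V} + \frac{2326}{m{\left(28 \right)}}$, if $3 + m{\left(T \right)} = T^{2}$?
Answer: $\frac{228939419}{76881640} \approx 2.9778$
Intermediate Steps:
$C = -1807$ ($C = -8 - 1799 = -1807$)
$m{\left(T \right)} = -3 + T^{2}$
$V = -4280$ ($V = -2473 - \left(-1\right) \left(-1807\right) = -2473 - 1807 = -4280$)
$\frac{\left(-1579 - 1824\right) \frac{1}{-889 - 1020}}{V} + \frac{2326}{m{\left(28 \right)}} = \frac{\left(-1579 - 1824\right) \frac{1}{-889 - 1020}}{-4280} + \frac{2326}{-3 + 28^{2}} = - \frac{3403}{-1909} \left(- \frac{1}{4280}\right) + \frac{2326}{-3 + 784} = \left(-3403\right) \left(- \frac{1}{1909}\right) \left(- \frac{1}{4280}\right) + \frac{2326}{781} = \frac{41}{23} \left(- \frac{1}{4280}\right) + 2326 \cdot \frac{1}{781} = - \frac{41}{98440} + \frac{2326}{781} = \frac{228939419}{76881640}$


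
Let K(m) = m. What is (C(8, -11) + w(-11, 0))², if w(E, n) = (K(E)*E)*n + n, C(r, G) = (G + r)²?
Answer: 81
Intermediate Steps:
w(E, n) = n + n*E² (w(E, n) = (E*E)*n + n = E²*n + n = n*E² + n = n + n*E²)
(C(8, -11) + w(-11, 0))² = ((-11 + 8)² + 0*(1 + (-11)²))² = ((-3)² + 0*(1 + 121))² = (9 + 0*122)² = (9 + 0)² = 9² = 81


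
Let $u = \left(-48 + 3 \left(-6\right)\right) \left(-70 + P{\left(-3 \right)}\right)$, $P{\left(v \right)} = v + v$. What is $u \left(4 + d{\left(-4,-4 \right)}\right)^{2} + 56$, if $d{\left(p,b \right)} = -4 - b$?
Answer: $80312$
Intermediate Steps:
$P{\left(v \right)} = 2 v$
$u = 5016$ ($u = \left(-48 + 3 \left(-6\right)\right) \left(-70 + 2 \left(-3\right)\right) = \left(-48 - 18\right) \left(-70 - 6\right) = \left(-66\right) \left(-76\right) = 5016$)
$u \left(4 + d{\left(-4,-4 \right)}\right)^{2} + 56 = 5016 \left(4 - 0\right)^{2} + 56 = 5016 \left(4 + \left(-4 + 4\right)\right)^{2} + 56 = 5016 \left(4 + 0\right)^{2} + 56 = 5016 \cdot 4^{2} + 56 = 5016 \cdot 16 + 56 = 80256 + 56 = 80312$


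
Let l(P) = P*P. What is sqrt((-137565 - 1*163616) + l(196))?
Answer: I*sqrt(262765) ≈ 512.61*I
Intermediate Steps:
l(P) = P**2
sqrt((-137565 - 1*163616) + l(196)) = sqrt((-137565 - 1*163616) + 196**2) = sqrt((-137565 - 163616) + 38416) = sqrt(-301181 + 38416) = sqrt(-262765) = I*sqrt(262765)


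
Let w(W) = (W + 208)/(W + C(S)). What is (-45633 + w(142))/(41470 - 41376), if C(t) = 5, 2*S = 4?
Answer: -958243/1974 ≈ -485.43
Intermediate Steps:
S = 2 (S = (1/2)*4 = 2)
w(W) = (208 + W)/(5 + W) (w(W) = (W + 208)/(W + 5) = (208 + W)/(5 + W))
(-45633 + w(142))/(41470 - 41376) = (-45633 + (208 + 142)/(5 + 142))/(41470 - 41376) = (-45633 + 350/147)/94 = (-45633 + (1/147)*350)*(1/94) = (-45633 + 50/21)*(1/94) = -958243/21*1/94 = -958243/1974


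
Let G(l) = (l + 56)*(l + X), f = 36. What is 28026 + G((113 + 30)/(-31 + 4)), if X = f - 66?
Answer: 19126297/729 ≈ 26236.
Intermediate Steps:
X = -30 (X = 36 - 66 = -30)
G(l) = (-30 + l)*(56 + l) (G(l) = (l + 56)*(l - 30) = (56 + l)*(-30 + l) = (-30 + l)*(56 + l))
28026 + G((113 + 30)/(-31 + 4)) = 28026 + (-1680 + ((113 + 30)/(-31 + 4))**2 + 26*((113 + 30)/(-31 + 4))) = 28026 + (-1680 + (143/(-27))**2 + 26*(143/(-27))) = 28026 + (-1680 + (143*(-1/27))**2 + 26*(143*(-1/27))) = 28026 + (-1680 + (-143/27)**2 + 26*(-143/27)) = 28026 + (-1680 + 20449/729 - 3718/27) = 28026 - 1304657/729 = 19126297/729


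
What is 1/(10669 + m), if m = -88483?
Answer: -1/77814 ≈ -1.2851e-5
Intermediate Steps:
1/(10669 + m) = 1/(10669 - 88483) = 1/(-77814) = -1/77814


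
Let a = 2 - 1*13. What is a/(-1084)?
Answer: 11/1084 ≈ 0.010148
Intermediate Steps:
a = -11 (a = 2 - 13 = -11)
a/(-1084) = -11/(-1084) = -11*(-1/1084) = 11/1084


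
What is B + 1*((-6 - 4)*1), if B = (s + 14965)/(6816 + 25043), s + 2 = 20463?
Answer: -283164/31859 ≈ -8.8880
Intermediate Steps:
s = 20461 (s = -2 + 20463 = 20461)
B = 35426/31859 (B = (20461 + 14965)/(6816 + 25043) = 35426/31859 ≈ 1.1120)
B + 1*((-6 - 4)*1) = 35426/31859 + 1*((-6 - 4)*1) = 35426/31859 + 1*(-10*1) = 35426/31859 + 1*(-10) = 35426/31859 - 10 = -283164/31859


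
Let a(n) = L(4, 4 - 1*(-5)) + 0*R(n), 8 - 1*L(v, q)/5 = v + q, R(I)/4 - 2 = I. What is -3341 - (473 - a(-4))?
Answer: -3839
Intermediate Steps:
R(I) = 8 + 4*I
L(v, q) = 40 - 5*q - 5*v (L(v, q) = 40 - 5*(v + q) = 40 - 5*(q + v) = 40 + (-5*q - 5*v) = 40 - 5*q - 5*v)
a(n) = -25 (a(n) = (40 - 5*(4 - 1*(-5)) - 5*4) + 0*(8 + 4*n) = (40 - 5*(4 + 5) - 20) + 0 = (40 - 5*9 - 20) + 0 = (40 - 45 - 20) + 0 = -25 + 0 = -25)
-3341 - (473 - a(-4)) = -3341 - (473 - 1*(-25)) = -3341 - (473 + 25) = -3341 - 1*498 = -3341 - 498 = -3839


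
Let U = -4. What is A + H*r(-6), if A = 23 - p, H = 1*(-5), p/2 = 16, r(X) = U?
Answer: 11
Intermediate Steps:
r(X) = -4
p = 32 (p = 2*16 = 32)
H = -5
A = -9 (A = 23 - 1*32 = 23 - 32 = -9)
A + H*r(-6) = -9 - 5*(-4) = -9 + 20 = 11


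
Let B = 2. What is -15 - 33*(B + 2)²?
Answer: -543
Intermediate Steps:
-15 - 33*(B + 2)² = -15 - 33*(2 + 2)² = -15 - 33*4² = -15 - 33*16 = -15 - 528 = -543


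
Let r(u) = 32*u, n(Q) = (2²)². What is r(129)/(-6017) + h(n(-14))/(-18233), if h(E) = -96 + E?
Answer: -74784464/109707961 ≈ -0.68167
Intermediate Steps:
n(Q) = 16 (n(Q) = 4² = 16)
r(129)/(-6017) + h(n(-14))/(-18233) = (32*129)/(-6017) + (-96 + 16)/(-18233) = 4128*(-1/6017) - 80*(-1/18233) = -4128/6017 + 80/18233 = -74784464/109707961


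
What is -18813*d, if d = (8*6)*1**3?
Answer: -903024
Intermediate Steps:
d = 48 (d = 48*1 = 48)
-18813*d = -18813*48 = -903024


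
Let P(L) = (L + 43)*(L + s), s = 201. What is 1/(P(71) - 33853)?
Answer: -1/2845 ≈ -0.00035149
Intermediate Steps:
P(L) = (43 + L)*(201 + L) (P(L) = (L + 43)*(L + 201) = (43 + L)*(201 + L))
1/(P(71) - 33853) = 1/((8643 + 71² + 244*71) - 33853) = 1/((8643 + 5041 + 17324) - 33853) = 1/(31008 - 33853) = 1/(-2845) = -1/2845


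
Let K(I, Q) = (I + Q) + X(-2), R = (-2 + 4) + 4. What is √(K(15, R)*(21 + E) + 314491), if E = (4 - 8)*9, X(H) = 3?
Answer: √314131 ≈ 560.47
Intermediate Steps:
R = 6 (R = 2 + 4 = 6)
K(I, Q) = 3 + I + Q (K(I, Q) = (I + Q) + 3 = 3 + I + Q)
E = -36 (E = -4*9 = -36)
√(K(15, R)*(21 + E) + 314491) = √((3 + 15 + 6)*(21 - 36) + 314491) = √(24*(-15) + 314491) = √(-360 + 314491) = √314131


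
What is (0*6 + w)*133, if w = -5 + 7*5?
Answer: 3990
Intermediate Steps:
w = 30 (w = -5 + 35 = 30)
(0*6 + w)*133 = (0*6 + 30)*133 = (0 + 30)*133 = 30*133 = 3990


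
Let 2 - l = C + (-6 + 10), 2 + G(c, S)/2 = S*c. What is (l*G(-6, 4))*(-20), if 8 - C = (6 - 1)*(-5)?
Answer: -36400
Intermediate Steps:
G(c, S) = -4 + 2*S*c (G(c, S) = -4 + 2*(S*c) = -4 + 2*S*c)
C = 33 (C = 8 - (6 - 1)*(-5) = 8 - 5*(-5) = 8 - 1*(-25) = 8 + 25 = 33)
l = -35 (l = 2 - (33 + (-6 + 10)) = 2 - (33 + 4) = 2 - 1*37 = 2 - 37 = -35)
(l*G(-6, 4))*(-20) = -35*(-4 + 2*4*(-6))*(-20) = -35*(-4 - 48)*(-20) = -35*(-52)*(-20) = 1820*(-20) = -36400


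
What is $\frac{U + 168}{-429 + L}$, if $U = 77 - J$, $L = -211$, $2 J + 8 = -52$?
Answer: $- \frac{55}{128} \approx -0.42969$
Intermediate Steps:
$J = -30$ ($J = -4 + \frac{1}{2} \left(-52\right) = -4 - 26 = -30$)
$U = 107$ ($U = 77 - -30 = 77 + 30 = 107$)
$\frac{U + 168}{-429 + L} = \frac{107 + 168}{-429 - 211} = \frac{275}{-640} = 275 \left(- \frac{1}{640}\right) = - \frac{55}{128}$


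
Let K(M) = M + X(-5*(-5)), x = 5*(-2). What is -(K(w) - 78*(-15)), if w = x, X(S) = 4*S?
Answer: -1260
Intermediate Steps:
x = -10
w = -10
K(M) = 100 + M (K(M) = M + 4*(-5*(-5)) = M + 4*25 = M + 100 = 100 + M)
-(K(w) - 78*(-15)) = -((100 - 10) - 78*(-15)) = -(90 - 39*(-30)) = -(90 + 1170) = -1*1260 = -1260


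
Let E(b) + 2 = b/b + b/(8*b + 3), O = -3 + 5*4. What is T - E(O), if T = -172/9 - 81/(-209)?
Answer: -4665959/261459 ≈ -17.846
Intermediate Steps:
O = 17 (O = -3 + 20 = 17)
T = -35219/1881 (T = -172*⅑ - 81*(-1/209) = -172/9 + 81/209 = -35219/1881 ≈ -18.724)
E(b) = -1 + b/(3 + 8*b) (E(b) = -2 + (b/b + b/(8*b + 3)) = -2 + (1 + b/(3 + 8*b)) = -1 + b/(3 + 8*b))
T - E(O) = -35219/1881 - (-3 - 7*17)/(3 + 8*17) = -35219/1881 - (-3 - 119)/(3 + 136) = -35219/1881 - (-122)/139 = -35219/1881 - 1*(-122/139) = -35219/1881 + 122/139 = -4665959/261459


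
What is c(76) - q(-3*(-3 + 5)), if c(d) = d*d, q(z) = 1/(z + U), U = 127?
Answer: 698895/121 ≈ 5776.0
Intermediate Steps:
q(z) = 1/(127 + z) (q(z) = 1/(z + 127) = 1/(127 + z))
c(d) = d²
c(76) - q(-3*(-3 + 5)) = 76² - 1/(127 - 3*(-3 + 5)) = 5776 - 1/(127 - 3*2) = 5776 - 1/(127 - 6) = 5776 - 1/121 = 698895/121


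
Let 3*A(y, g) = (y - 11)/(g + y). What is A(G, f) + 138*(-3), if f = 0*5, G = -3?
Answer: -3712/9 ≈ -412.44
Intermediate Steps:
f = 0
A(y, g) = (-11 + y)/(3*(g + y)) (A(y, g) = ((y - 11)/(g + y))/3 = ((-11 + y)/(g + y))/3 = (-11 + y)/(3*(g + y)))
A(G, f) + 138*(-3) = (-11 - 3)/(3*(0 - 3)) + 138*(-3) = (1/3)*(-14)/(-3) - 414 = (1/3)*(-1/3)*(-14) - 414 = 14/9 - 414 = -3712/9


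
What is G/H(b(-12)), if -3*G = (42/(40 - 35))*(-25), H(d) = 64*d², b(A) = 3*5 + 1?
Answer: 35/8192 ≈ 0.0042725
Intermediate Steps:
b(A) = 16 (b(A) = 15 + 1 = 16)
G = 70 (G = -42/(40 - 35)*(-25)/3 = -42/5*(-25)/3 = -(⅕)*42*(-25)/3 = -14*(-25)/5 = -⅓*(-210) = 70)
G/H(b(-12)) = 70/((64*16²)) = 70/((64*256)) = 70/16384 = 70*(1/16384) = 35/8192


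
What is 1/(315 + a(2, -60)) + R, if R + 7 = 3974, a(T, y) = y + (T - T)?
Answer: 1011586/255 ≈ 3967.0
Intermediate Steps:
a(T, y) = y (a(T, y) = y + 0 = y)
R = 3967 (R = -7 + 3974 = 3967)
1/(315 + a(2, -60)) + R = 1/(315 - 60) + 3967 = 1/255 + 3967 = 1011586/255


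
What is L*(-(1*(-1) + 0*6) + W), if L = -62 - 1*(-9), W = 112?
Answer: -5989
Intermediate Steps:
L = -53 (L = -62 + 9 = -53)
L*(-(1*(-1) + 0*6) + W) = -53*(-(1*(-1) + 0*6) + 112) = -53*(-(-1 + 0) + 112) = -53*(-1*(-1) + 112) = -53*(1 + 112) = -53*113 = -5989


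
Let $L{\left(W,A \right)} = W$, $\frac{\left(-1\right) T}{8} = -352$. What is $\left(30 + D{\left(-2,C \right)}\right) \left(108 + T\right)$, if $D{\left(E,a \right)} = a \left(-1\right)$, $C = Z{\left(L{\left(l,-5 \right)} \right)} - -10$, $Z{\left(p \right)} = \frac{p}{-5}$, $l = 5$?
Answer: $61404$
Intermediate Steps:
$T = 2816$ ($T = \left(-8\right) \left(-352\right) = 2816$)
$Z{\left(p \right)} = - \frac{p}{5}$ ($Z{\left(p \right)} = p \left(- \frac{1}{5}\right) = - \frac{p}{5}$)
$C = 9$ ($C = \left(- \frac{1}{5}\right) 5 - -10 = -1 + 10 = 9$)
$D{\left(E,a \right)} = - a$
$\left(30 + D{\left(-2,C \right)}\right) \left(108 + T\right) = \left(30 - 9\right) \left(108 + 2816\right) = \left(30 - 9\right) 2924 = 21 \cdot 2924 = 61404$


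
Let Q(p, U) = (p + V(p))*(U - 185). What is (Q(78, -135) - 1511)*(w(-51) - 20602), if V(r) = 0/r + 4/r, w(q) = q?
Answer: 21334734877/39 ≈ 5.4704e+8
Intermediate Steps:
V(r) = 4/r (V(r) = 0 + 4/r = 4/r)
Q(p, U) = (-185 + U)*(p + 4/p) (Q(p, U) = (p + 4/p)*(U - 185) = (p + 4/p)*(-185 + U) = (-185 + U)*(p + 4/p))
(Q(78, -135) - 1511)*(w(-51) - 20602) = ((-740 + 4*(-135) + 78²*(-185 - 135))/78 - 1511)*(-51 - 20602) = ((-740 - 540 + 6084*(-320))/78 - 1511)*(-20653) = ((-740 - 540 - 1946880)/78 - 1511)*(-20653) = ((1/78)*(-1948160) - 1511)*(-20653) = (-974080/39 - 1511)*(-20653) = -1033009/39*(-20653) = 21334734877/39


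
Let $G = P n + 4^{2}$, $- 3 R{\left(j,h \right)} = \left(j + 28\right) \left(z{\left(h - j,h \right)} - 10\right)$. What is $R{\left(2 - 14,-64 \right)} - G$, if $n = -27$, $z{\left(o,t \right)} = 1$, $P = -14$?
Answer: $-346$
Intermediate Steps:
$R{\left(j,h \right)} = 84 + 3 j$ ($R{\left(j,h \right)} = - \frac{\left(j + 28\right) \left(1 - 10\right)}{3} = - \frac{\left(28 + j\right) \left(-9\right)}{3} = - \frac{-252 - 9 j}{3} = 84 + 3 j$)
$G = 394$ ($G = \left(-14\right) \left(-27\right) + 4^{2} = 378 + 16 = 394$)
$R{\left(2 - 14,-64 \right)} - G = \left(84 + 3 \left(2 - 14\right)\right) - 394 = \left(84 + 3 \left(-12\right)\right) - 394 = \left(84 - 36\right) - 394 = 48 - 394 = -346$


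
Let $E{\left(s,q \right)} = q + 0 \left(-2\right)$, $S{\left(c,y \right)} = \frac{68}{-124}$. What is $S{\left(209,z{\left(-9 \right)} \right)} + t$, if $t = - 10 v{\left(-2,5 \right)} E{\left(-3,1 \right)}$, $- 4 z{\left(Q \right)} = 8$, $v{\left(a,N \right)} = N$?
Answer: $- \frac{1567}{31} \approx -50.548$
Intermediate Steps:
$z{\left(Q \right)} = -2$ ($z{\left(Q \right)} = \left(- \frac{1}{4}\right) 8 = -2$)
$S{\left(c,y \right)} = - \frac{17}{31}$ ($S{\left(c,y \right)} = 68 \left(- \frac{1}{124}\right) = - \frac{17}{31}$)
$E{\left(s,q \right)} = q$ ($E{\left(s,q \right)} = q + 0 = q$)
$t = -50$ ($t = \left(-10\right) 5 \cdot 1 = \left(-50\right) 1 = -50$)
$S{\left(209,z{\left(-9 \right)} \right)} + t = - \frac{17}{31} - 50 = - \frac{1567}{31}$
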